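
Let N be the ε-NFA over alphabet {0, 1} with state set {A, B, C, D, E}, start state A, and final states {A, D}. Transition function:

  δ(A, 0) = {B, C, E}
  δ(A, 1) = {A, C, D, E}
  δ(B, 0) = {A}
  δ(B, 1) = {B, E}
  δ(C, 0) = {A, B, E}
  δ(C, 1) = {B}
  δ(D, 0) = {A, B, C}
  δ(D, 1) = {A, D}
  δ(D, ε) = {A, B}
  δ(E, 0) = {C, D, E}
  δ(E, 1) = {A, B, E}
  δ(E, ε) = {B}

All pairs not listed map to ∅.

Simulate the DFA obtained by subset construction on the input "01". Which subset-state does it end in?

Start: {A}.
δ(A,0) = {B, C, E}.
Union: {B, C, E}.
After 0: {B, C, E}.
δ(B,1) = {B, E}; δ(C,1) = {B}; δ(E,1) = {A, B, E}.
Union: {A, B, E}.
After 1: {A, B, E}.

{A, B, E}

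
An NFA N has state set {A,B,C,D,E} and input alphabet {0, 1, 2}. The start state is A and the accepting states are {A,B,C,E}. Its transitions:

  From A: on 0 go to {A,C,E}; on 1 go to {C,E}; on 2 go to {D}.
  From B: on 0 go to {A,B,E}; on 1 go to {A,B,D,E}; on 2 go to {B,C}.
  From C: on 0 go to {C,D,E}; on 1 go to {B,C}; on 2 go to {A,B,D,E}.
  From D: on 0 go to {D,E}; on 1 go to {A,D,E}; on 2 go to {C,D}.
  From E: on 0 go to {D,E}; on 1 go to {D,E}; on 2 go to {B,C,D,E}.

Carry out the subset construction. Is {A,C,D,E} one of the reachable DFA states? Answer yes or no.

yes

Start state of the DFA: {A}.
{A} --0--> {A,C,E}  [new]
{A} --1--> {C,E}  [new]
{A} --2--> {D}  [new]
{A,C,E} --0--> {A,C,D,E}  [new]
{A,C,E} --1--> {B,C,D,E}  [new]
{A,C,E} --2--> {A,B,C,D,E}  [new]
{C,E} --0--> {C,D,E}  [new]
{C,E} --1--> {B,C,D,E}  [seen]
{C,E} --2--> {A,B,C,D,E}  [seen]
{D} --0--> {D,E}  [new]
{D} --1--> {A,D,E}  [new]
{D} --2--> {C,D}  [new]
{A,C,D,E} --0--> {A,C,D,E}  [seen]
{A,C,D,E} --1--> {A,B,C,D,E}  [seen]
{A,C,D,E} --2--> {A,B,C,D,E}  [seen]
{B,C,D,E} --0--> {A,B,C,D,E}  [seen]
{B,C,D,E} --1--> {A,B,C,D,E}  [seen]
{B,C,D,E} --2--> {A,B,C,D,E}  [seen]
{A,B,C,D,E} --0--> {A,B,C,D,E}  [seen]
{A,B,C,D,E} --1--> {A,B,C,D,E}  [seen]
{A,B,C,D,E} --2--> {A,B,C,D,E}  [seen]
{C,D,E} --0--> {C,D,E}  [seen]
{C,D,E} --1--> {A,B,C,D,E}  [seen]
{C,D,E} --2--> {A,B,C,D,E}  [seen]
{D,E} --0--> {D,E}  [seen]
{D,E} --1--> {A,D,E}  [seen]
{D,E} --2--> {B,C,D,E}  [seen]
{A,D,E} --0--> {A,C,D,E}  [seen]
{A,D,E} --1--> {A,C,D,E}  [seen]
{A,D,E} --2--> {B,C,D,E}  [seen]
{C,D} --0--> {C,D,E}  [seen]
{C,D} --1--> {A,B,C,D,E}  [seen]
{C,D} --2--> {A,B,C,D,E}  [seen]
Reachable DFA states: {A}, {A,C,E}, {C,E}, {D}, {A,C,D,E}, {B,C,D,E}, {A,B,C,D,E}, {C,D,E}, {D,E}, {A,D,E}, {C,D}.
{A,C,D,E} is among them.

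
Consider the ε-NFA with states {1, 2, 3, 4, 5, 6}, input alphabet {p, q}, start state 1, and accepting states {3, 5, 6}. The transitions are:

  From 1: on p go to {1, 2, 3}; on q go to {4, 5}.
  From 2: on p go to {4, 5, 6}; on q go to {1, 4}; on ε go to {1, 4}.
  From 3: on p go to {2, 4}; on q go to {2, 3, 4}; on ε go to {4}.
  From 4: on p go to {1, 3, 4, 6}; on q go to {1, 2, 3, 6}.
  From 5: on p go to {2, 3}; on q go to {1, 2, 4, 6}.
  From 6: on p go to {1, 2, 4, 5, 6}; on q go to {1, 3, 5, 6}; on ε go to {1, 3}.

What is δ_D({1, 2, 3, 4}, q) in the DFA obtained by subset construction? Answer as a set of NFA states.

δ(1,q) = {4, 5}; δ(2,q) = {1, 4}; δ(3,q) = {2, 3, 4}; δ(4,q) = {1, 2, 3, 6}.
Union: {1, 2, 3, 4, 5, 6}.

{1, 2, 3, 4, 5, 6}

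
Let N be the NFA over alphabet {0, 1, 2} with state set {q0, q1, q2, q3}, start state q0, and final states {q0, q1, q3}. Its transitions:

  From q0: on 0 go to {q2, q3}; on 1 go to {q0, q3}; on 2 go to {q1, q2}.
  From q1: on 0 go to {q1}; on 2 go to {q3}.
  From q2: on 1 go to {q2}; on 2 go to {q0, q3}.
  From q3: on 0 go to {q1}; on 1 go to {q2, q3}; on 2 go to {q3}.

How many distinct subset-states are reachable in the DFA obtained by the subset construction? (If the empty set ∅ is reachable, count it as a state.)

11

Start state of the DFA: {q0}.
{q0} --0--> {q2, q3}  [new]
{q0} --1--> {q0, q3}  [new]
{q0} --2--> {q1, q2}  [new]
{q2, q3} --0--> {q1}  [new]
{q2, q3} --1--> {q2, q3}  [seen]
{q2, q3} --2--> {q0, q3}  [seen]
{q0, q3} --0--> {q1, q2, q3}  [new]
{q0, q3} --1--> {q0, q2, q3}  [new]
{q0, q3} --2--> {q1, q2, q3}  [seen]
{q1, q2} --0--> {q1}  [seen]
{q1, q2} --1--> {q2}  [new]
{q1, q2} --2--> {q0, q3}  [seen]
{q1} --0--> {q1}  [seen]
{q1} --1--> ∅  [new]
{q1} --2--> {q3}  [new]
{q1, q2, q3} --0--> {q1}  [seen]
{q1, q2, q3} --1--> {q2, q3}  [seen]
{q1, q2, q3} --2--> {q0, q3}  [seen]
{q0, q2, q3} --0--> {q1, q2, q3}  [seen]
{q0, q2, q3} --1--> {q0, q2, q3}  [seen]
{q0, q2, q3} --2--> {q0, q1, q2, q3}  [new]
{q2} --0--> ∅  [seen]
{q2} --1--> {q2}  [seen]
{q2} --2--> {q0, q3}  [seen]
∅ --0--> ∅  [seen]
∅ --1--> ∅  [seen]
∅ --2--> ∅  [seen]
{q3} --0--> {q1}  [seen]
{q3} --1--> {q2, q3}  [seen]
{q3} --2--> {q3}  [seen]
{q0, q1, q2, q3} --0--> {q1, q2, q3}  [seen]
{q0, q1, q2, q3} --1--> {q0, q2, q3}  [seen]
{q0, q1, q2, q3} --2--> {q0, q1, q2, q3}  [seen]
Reachable DFA states: {q0}, {q2, q3}, {q0, q3}, {q1, q2}, {q1}, {q1, q2, q3}, {q0, q2, q3}, {q2}, ∅, {q3}, {q0, q1, q2, q3}.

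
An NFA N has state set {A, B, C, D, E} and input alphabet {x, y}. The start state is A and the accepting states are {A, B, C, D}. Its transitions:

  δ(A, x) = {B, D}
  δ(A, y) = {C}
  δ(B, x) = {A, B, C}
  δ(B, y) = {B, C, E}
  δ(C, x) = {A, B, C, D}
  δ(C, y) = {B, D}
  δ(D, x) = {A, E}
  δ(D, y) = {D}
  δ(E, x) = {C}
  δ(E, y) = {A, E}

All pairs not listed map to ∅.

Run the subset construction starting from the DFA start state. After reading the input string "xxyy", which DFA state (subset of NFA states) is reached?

Start: {A}.
δ(A,x) = {B, D}.
Union: {B, D}.
After x: {B, D}.
δ(B,x) = {A, B, C}; δ(D,x) = {A, E}.
Union: {A, B, C, E}.
After x: {A, B, C, E}.
δ(A,y) = {C}; δ(B,y) = {B, C, E}; δ(C,y) = {B, D}; δ(E,y) = {A, E}.
Union: {A, B, C, D, E}.
After y: {A, B, C, D, E}.
δ(A,y) = {C}; δ(B,y) = {B, C, E}; δ(C,y) = {B, D}; δ(D,y) = {D}; δ(E,y) = {A, E}.
Union: {A, B, C, D, E}.
After y: {A, B, C, D, E}.

{A, B, C, D, E}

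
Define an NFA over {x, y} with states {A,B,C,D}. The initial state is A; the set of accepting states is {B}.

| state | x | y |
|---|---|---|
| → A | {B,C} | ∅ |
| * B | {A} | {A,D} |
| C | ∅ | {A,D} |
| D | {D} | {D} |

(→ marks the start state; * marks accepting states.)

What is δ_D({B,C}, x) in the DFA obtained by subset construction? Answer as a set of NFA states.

{A}

δ(B,x) = {A}; δ(C,x) = ∅.
Union: {A}.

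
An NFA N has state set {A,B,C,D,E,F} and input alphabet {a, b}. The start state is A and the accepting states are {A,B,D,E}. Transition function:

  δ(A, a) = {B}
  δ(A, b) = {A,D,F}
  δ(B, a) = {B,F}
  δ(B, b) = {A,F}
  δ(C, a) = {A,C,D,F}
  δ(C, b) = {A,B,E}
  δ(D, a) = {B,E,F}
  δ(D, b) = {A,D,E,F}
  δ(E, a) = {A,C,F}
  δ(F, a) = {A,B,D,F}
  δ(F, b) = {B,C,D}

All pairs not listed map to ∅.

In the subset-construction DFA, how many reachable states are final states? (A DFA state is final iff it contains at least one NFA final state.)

9

Start state of the DFA: {A}.
{A} --a--> {B}  [new]
{A} --b--> {A,D,F}  [new]
{B} --a--> {B,F}  [new]
{B} --b--> {A,F}  [new]
{A,D,F} --a--> {A,B,D,E,F}  [new]
{A,D,F} --b--> {A,B,C,D,E,F}  [new]
{B,F} --a--> {A,B,D,F}  [new]
{B,F} --b--> {A,B,C,D,F}  [new]
{A,F} --a--> {A,B,D,F}  [seen]
{A,F} --b--> {A,B,C,D,F}  [seen]
{A,B,D,E,F} --a--> {A,B,C,D,E,F}  [seen]
{A,B,D,E,F} --b--> {A,B,C,D,E,F}  [seen]
{A,B,C,D,E,F} --a--> {A,B,C,D,E,F}  [seen]
{A,B,C,D,E,F} --b--> {A,B,C,D,E,F}  [seen]
{A,B,D,F} --a--> {A,B,D,E,F}  [seen]
{A,B,D,F} --b--> {A,B,C,D,E,F}  [seen]
{A,B,C,D,F} --a--> {A,B,C,D,E,F}  [seen]
{A,B,C,D,F} --b--> {A,B,C,D,E,F}  [seen]
Reachable DFA states: {A}, {B}, {A,D,F}, {B,F}, {A,F}, {A,B,D,E,F}, {A,B,C,D,E,F}, {A,B,D,F}, {A,B,C,D,F}.
Accepting DFA states (contain an NFA accepting state): {A}, {B}, {A,D,F}, {B,F}, {A,F}, {A,B,D,E,F}, {A,B,C,D,E,F}, {A,B,D,F}, {A,B,C,D,F}.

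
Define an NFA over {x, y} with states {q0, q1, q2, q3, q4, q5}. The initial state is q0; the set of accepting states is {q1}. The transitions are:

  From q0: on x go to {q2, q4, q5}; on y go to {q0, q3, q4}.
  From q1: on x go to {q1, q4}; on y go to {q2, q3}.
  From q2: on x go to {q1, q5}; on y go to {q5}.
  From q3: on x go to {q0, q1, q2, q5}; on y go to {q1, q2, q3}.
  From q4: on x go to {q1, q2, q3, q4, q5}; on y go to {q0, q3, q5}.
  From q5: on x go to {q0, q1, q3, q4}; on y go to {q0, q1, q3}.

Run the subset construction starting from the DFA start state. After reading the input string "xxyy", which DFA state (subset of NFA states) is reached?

Start: {q0}.
δ(q0,x) = {q2, q4, q5}.
Union: {q2, q4, q5}.
After x: {q2, q4, q5}.
δ(q2,x) = {q1, q5}; δ(q4,x) = {q1, q2, q3, q4, q5}; δ(q5,x) = {q0, q1, q3, q4}.
Union: {q0, q1, q2, q3, q4, q5}.
After x: {q0, q1, q2, q3, q4, q5}.
δ(q0,y) = {q0, q3, q4}; δ(q1,y) = {q2, q3}; δ(q2,y) = {q5}; δ(q3,y) = {q1, q2, q3}; δ(q4,y) = {q0, q3, q5}; δ(q5,y) = {q0, q1, q3}.
Union: {q0, q1, q2, q3, q4, q5}.
After y: {q0, q1, q2, q3, q4, q5}.
δ(q0,y) = {q0, q3, q4}; δ(q1,y) = {q2, q3}; δ(q2,y) = {q5}; δ(q3,y) = {q1, q2, q3}; δ(q4,y) = {q0, q3, q5}; δ(q5,y) = {q0, q1, q3}.
Union: {q0, q1, q2, q3, q4, q5}.
After y: {q0, q1, q2, q3, q4, q5}.

{q0, q1, q2, q3, q4, q5}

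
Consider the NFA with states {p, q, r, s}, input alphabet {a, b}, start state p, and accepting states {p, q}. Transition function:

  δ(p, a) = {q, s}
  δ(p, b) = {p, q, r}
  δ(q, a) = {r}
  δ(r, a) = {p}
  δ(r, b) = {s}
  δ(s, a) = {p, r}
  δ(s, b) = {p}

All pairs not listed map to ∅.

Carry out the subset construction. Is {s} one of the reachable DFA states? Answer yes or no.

Start state of the DFA: {p}.
{p} --a--> {q, s}  [new]
{p} --b--> {p, q, r}  [new]
{q, s} --a--> {p, r}  [new]
{q, s} --b--> {p}  [seen]
{p, q, r} --a--> {p, q, r, s}  [new]
{p, q, r} --b--> {p, q, r, s}  [seen]
{p, r} --a--> {p, q, s}  [new]
{p, r} --b--> {p, q, r, s}  [seen]
{p, q, r, s} --a--> {p, q, r, s}  [seen]
{p, q, r, s} --b--> {p, q, r, s}  [seen]
{p, q, s} --a--> {p, q, r, s}  [seen]
{p, q, s} --b--> {p, q, r}  [seen]
Reachable DFA states: {p}, {q, s}, {p, q, r}, {p, r}, {p, q, r, s}, {p, q, s}.
{s} is not among them.

no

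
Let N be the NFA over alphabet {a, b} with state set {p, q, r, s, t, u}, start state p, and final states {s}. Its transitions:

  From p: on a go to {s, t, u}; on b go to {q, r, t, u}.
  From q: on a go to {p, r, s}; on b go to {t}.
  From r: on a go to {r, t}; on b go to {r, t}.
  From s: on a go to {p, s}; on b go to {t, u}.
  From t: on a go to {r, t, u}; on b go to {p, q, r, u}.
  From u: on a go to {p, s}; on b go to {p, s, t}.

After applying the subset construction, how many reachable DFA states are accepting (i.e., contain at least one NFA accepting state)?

Start state of the DFA: {p}.
{p} --a--> {s, t, u}  [new]
{p} --b--> {q, r, t, u}  [new]
{s, t, u} --a--> {p, r, s, t, u}  [new]
{s, t, u} --b--> {p, q, r, s, t, u}  [new]
{q, r, t, u} --a--> {p, r, s, t, u}  [seen]
{q, r, t, u} --b--> {p, q, r, s, t, u}  [seen]
{p, r, s, t, u} --a--> {p, r, s, t, u}  [seen]
{p, r, s, t, u} --b--> {p, q, r, s, t, u}  [seen]
{p, q, r, s, t, u} --a--> {p, r, s, t, u}  [seen]
{p, q, r, s, t, u} --b--> {p, q, r, s, t, u}  [seen]
Reachable DFA states: {p}, {s, t, u}, {q, r, t, u}, {p, r, s, t, u}, {p, q, r, s, t, u}.
Accepting DFA states (contain an NFA accepting state): {s, t, u}, {p, r, s, t, u}, {p, q, r, s, t, u}.

3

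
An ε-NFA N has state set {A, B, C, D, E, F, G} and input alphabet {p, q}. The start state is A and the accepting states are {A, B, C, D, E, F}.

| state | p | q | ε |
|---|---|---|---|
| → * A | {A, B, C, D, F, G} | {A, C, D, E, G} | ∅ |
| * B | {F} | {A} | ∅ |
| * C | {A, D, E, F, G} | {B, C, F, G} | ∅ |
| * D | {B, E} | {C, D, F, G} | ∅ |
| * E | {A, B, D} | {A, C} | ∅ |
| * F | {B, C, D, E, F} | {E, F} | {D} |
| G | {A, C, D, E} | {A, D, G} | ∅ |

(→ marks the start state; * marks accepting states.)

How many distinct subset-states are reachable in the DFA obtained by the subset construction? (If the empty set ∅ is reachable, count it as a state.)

4

Start state of the DFA: {A} (ε-closure of the NFA start).
{A} --p--> {A, B, C, D, F, G}  [new]
{A} --q--> {A, C, D, E, G}  [new]
{A, B, C, D, F, G} --p--> {A, B, C, D, E, F, G}  [new]
{A, B, C, D, F, G} --q--> {A, B, C, D, E, F, G}  [seen]
{A, C, D, E, G} --p--> {A, B, C, D, E, F, G}  [seen]
{A, C, D, E, G} --q--> {A, B, C, D, E, F, G}  [seen]
{A, B, C, D, E, F, G} --p--> {A, B, C, D, E, F, G}  [seen]
{A, B, C, D, E, F, G} --q--> {A, B, C, D, E, F, G}  [seen]
Reachable DFA states: {A}, {A, B, C, D, F, G}, {A, C, D, E, G}, {A, B, C, D, E, F, G}.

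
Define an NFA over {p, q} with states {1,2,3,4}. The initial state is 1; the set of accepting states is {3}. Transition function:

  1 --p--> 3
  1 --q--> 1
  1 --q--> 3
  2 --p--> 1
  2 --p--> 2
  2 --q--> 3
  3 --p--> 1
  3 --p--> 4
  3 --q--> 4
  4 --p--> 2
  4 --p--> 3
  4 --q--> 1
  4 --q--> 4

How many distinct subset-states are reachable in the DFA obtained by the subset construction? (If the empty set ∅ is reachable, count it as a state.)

Start state of the DFA: {1}.
{1} --p--> {3}  [new]
{1} --q--> {1,3}  [new]
{3} --p--> {1,4}  [new]
{3} --q--> {4}  [new]
{1,3} --p--> {1,3,4}  [new]
{1,3} --q--> {1,3,4}  [seen]
{1,4} --p--> {2,3}  [new]
{1,4} --q--> {1,3,4}  [seen]
{4} --p--> {2,3}  [seen]
{4} --q--> {1,4}  [seen]
{1,3,4} --p--> {1,2,3,4}  [new]
{1,3,4} --q--> {1,3,4}  [seen]
{2,3} --p--> {1,2,4}  [new]
{2,3} --q--> {3,4}  [new]
{1,2,3,4} --p--> {1,2,3,4}  [seen]
{1,2,3,4} --q--> {1,3,4}  [seen]
{1,2,4} --p--> {1,2,3}  [new]
{1,2,4} --q--> {1,3,4}  [seen]
{3,4} --p--> {1,2,3,4}  [seen]
{3,4} --q--> {1,4}  [seen]
{1,2,3} --p--> {1,2,3,4}  [seen]
{1,2,3} --q--> {1,3,4}  [seen]
Reachable DFA states: {1}, {3}, {1,3}, {1,4}, {4}, {1,3,4}, {2,3}, {1,2,3,4}, {1,2,4}, {3,4}, {1,2,3}.

11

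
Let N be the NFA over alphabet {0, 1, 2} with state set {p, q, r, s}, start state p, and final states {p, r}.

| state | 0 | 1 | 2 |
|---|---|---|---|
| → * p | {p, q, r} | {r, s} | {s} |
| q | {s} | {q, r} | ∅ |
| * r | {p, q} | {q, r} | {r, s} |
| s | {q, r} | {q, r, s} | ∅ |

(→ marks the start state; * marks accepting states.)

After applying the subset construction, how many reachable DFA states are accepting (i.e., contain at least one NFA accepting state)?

7

Start state of the DFA: {p}.
{p} --0--> {p, q, r}  [new]
{p} --1--> {r, s}  [new]
{p} --2--> {s}  [new]
{p, q, r} --0--> {p, q, r, s}  [new]
{p, q, r} --1--> {q, r, s}  [new]
{p, q, r} --2--> {r, s}  [seen]
{r, s} --0--> {p, q, r}  [seen]
{r, s} --1--> {q, r, s}  [seen]
{r, s} --2--> {r, s}  [seen]
{s} --0--> {q, r}  [new]
{s} --1--> {q, r, s}  [seen]
{s} --2--> ∅  [new]
{p, q, r, s} --0--> {p, q, r, s}  [seen]
{p, q, r, s} --1--> {q, r, s}  [seen]
{p, q, r, s} --2--> {r, s}  [seen]
{q, r, s} --0--> {p, q, r, s}  [seen]
{q, r, s} --1--> {q, r, s}  [seen]
{q, r, s} --2--> {r, s}  [seen]
{q, r} --0--> {p, q, s}  [new]
{q, r} --1--> {q, r}  [seen]
{q, r} --2--> {r, s}  [seen]
∅ --0--> ∅  [seen]
∅ --1--> ∅  [seen]
∅ --2--> ∅  [seen]
{p, q, s} --0--> {p, q, r, s}  [seen]
{p, q, s} --1--> {q, r, s}  [seen]
{p, q, s} --2--> {s}  [seen]
Reachable DFA states: {p}, {p, q, r}, {r, s}, {s}, {p, q, r, s}, {q, r, s}, {q, r}, ∅, {p, q, s}.
Accepting DFA states (contain an NFA accepting state): {p}, {p, q, r}, {r, s}, {p, q, r, s}, {q, r, s}, {q, r}, {p, q, s}.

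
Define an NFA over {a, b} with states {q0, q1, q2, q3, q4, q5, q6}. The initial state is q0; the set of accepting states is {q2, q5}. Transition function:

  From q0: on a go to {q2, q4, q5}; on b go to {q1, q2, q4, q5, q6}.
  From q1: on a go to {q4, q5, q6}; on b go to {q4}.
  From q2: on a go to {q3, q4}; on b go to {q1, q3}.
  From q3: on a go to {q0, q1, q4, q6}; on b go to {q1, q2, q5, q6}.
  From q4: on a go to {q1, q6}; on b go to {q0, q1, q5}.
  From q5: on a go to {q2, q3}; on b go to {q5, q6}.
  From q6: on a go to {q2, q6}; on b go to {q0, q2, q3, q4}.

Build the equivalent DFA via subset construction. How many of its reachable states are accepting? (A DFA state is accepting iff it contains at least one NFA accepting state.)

Start state of the DFA: {q0}.
{q0} --a--> {q2, q4, q5}  [new]
{q0} --b--> {q1, q2, q4, q5, q6}  [new]
{q2, q4, q5} --a--> {q1, q2, q3, q4, q6}  [new]
{q2, q4, q5} --b--> {q0, q1, q3, q5, q6}  [new]
{q1, q2, q4, q5, q6} --a--> {q1, q2, q3, q4, q5, q6}  [new]
{q1, q2, q4, q5, q6} --b--> {q0, q1, q2, q3, q4, q5, q6}  [new]
{q1, q2, q3, q4, q6} --a--> {q0, q1, q2, q3, q4, q5, q6}  [seen]
{q1, q2, q3, q4, q6} --b--> {q0, q1, q2, q3, q4, q5, q6}  [seen]
{q0, q1, q3, q5, q6} --a--> {q0, q1, q2, q3, q4, q5, q6}  [seen]
{q0, q1, q3, q5, q6} --b--> {q0, q1, q2, q3, q4, q5, q6}  [seen]
{q1, q2, q3, q4, q5, q6} --a--> {q0, q1, q2, q3, q4, q5, q6}  [seen]
{q1, q2, q3, q4, q5, q6} --b--> {q0, q1, q2, q3, q4, q5, q6}  [seen]
{q0, q1, q2, q3, q4, q5, q6} --a--> {q0, q1, q2, q3, q4, q5, q6}  [seen]
{q0, q1, q2, q3, q4, q5, q6} --b--> {q0, q1, q2, q3, q4, q5, q6}  [seen]
Reachable DFA states: {q0}, {q2, q4, q5}, {q1, q2, q4, q5, q6}, {q1, q2, q3, q4, q6}, {q0, q1, q3, q5, q6}, {q1, q2, q3, q4, q5, q6}, {q0, q1, q2, q3, q4, q5, q6}.
Accepting DFA states (contain an NFA accepting state): {q2, q4, q5}, {q1, q2, q4, q5, q6}, {q1, q2, q3, q4, q6}, {q0, q1, q3, q5, q6}, {q1, q2, q3, q4, q5, q6}, {q0, q1, q2, q3, q4, q5, q6}.

6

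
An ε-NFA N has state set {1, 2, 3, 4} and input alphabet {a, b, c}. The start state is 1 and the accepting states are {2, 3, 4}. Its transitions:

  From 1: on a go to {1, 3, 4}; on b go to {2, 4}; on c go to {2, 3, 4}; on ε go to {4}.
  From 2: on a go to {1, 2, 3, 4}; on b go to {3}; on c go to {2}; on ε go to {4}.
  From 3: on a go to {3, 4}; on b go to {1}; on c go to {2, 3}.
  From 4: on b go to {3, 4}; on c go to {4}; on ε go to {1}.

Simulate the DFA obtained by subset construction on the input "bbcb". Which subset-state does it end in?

Start: {1, 4}.
δ(1,b) = {2, 4}; δ(4,b) = {3, 4}.
Union: {2, 3, 4}.
ε-closure gives {1, 2, 3, 4}.
After b: {1, 2, 3, 4}.
δ(1,b) = {2, 4}; δ(2,b) = {3}; δ(3,b) = {1}; δ(4,b) = {3, 4}.
Union: {1, 2, 3, 4}.
After b: {1, 2, 3, 4}.
δ(1,c) = {2, 3, 4}; δ(2,c) = {2}; δ(3,c) = {2, 3}; δ(4,c) = {4}.
Union: {2, 3, 4}.
ε-closure gives {1, 2, 3, 4}.
After c: {1, 2, 3, 4}.
δ(1,b) = {2, 4}; δ(2,b) = {3}; δ(3,b) = {1}; δ(4,b) = {3, 4}.
Union: {1, 2, 3, 4}.
After b: {1, 2, 3, 4}.

{1, 2, 3, 4}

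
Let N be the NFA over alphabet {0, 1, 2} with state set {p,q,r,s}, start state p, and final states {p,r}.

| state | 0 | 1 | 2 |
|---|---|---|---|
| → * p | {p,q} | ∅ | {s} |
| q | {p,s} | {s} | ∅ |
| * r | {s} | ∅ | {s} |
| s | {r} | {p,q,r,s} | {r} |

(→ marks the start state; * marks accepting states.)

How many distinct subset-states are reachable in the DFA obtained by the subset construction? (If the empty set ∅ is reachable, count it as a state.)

8

Start state of the DFA: {p}.
{p} --0--> {p,q}  [new]
{p} --1--> ∅  [new]
{p} --2--> {s}  [new]
{p,q} --0--> {p,q,s}  [new]
{p,q} --1--> {s}  [seen]
{p,q} --2--> {s}  [seen]
∅ --0--> ∅  [seen]
∅ --1--> ∅  [seen]
∅ --2--> ∅  [seen]
{s} --0--> {r}  [new]
{s} --1--> {p,q,r,s}  [new]
{s} --2--> {r}  [seen]
{p,q,s} --0--> {p,q,r,s}  [seen]
{p,q,s} --1--> {p,q,r,s}  [seen]
{p,q,s} --2--> {r,s}  [new]
{r} --0--> {s}  [seen]
{r} --1--> ∅  [seen]
{r} --2--> {s}  [seen]
{p,q,r,s} --0--> {p,q,r,s}  [seen]
{p,q,r,s} --1--> {p,q,r,s}  [seen]
{p,q,r,s} --2--> {r,s}  [seen]
{r,s} --0--> {r,s}  [seen]
{r,s} --1--> {p,q,r,s}  [seen]
{r,s} --2--> {r,s}  [seen]
Reachable DFA states: {p}, {p,q}, ∅, {s}, {p,q,s}, {r}, {p,q,r,s}, {r,s}.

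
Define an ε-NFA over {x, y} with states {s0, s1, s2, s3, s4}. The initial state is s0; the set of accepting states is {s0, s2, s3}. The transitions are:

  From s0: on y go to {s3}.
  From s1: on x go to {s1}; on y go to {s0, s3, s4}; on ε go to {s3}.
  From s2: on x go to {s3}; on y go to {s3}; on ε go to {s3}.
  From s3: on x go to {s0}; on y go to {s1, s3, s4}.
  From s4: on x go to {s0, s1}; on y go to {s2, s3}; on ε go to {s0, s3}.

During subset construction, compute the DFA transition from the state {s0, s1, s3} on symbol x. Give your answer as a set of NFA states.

{s0, s1, s3}

δ(s0,x) = ∅; δ(s1,x) = {s1}; δ(s3,x) = {s0}.
Union: {s0, s1}.
ε-closure gives {s0, s1, s3}.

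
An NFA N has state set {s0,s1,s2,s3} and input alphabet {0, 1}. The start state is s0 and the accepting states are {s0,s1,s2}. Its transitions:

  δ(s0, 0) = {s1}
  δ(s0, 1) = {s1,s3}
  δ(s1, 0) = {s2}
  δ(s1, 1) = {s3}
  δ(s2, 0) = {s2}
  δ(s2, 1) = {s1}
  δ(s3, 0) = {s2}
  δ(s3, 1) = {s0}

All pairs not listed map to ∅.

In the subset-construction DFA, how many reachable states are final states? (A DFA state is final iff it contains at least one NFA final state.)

7

Start state of the DFA: {s0}.
{s0} --0--> {s1}  [new]
{s0} --1--> {s1,s3}  [new]
{s1} --0--> {s2}  [new]
{s1} --1--> {s3}  [new]
{s1,s3} --0--> {s2}  [seen]
{s1,s3} --1--> {s0,s3}  [new]
{s2} --0--> {s2}  [seen]
{s2} --1--> {s1}  [seen]
{s3} --0--> {s2}  [seen]
{s3} --1--> {s0}  [seen]
{s0,s3} --0--> {s1,s2}  [new]
{s0,s3} --1--> {s0,s1,s3}  [new]
{s1,s2} --0--> {s2}  [seen]
{s1,s2} --1--> {s1,s3}  [seen]
{s0,s1,s3} --0--> {s1,s2}  [seen]
{s0,s1,s3} --1--> {s0,s1,s3}  [seen]
Reachable DFA states: {s0}, {s1}, {s1,s3}, {s2}, {s3}, {s0,s3}, {s1,s2}, {s0,s1,s3}.
Accepting DFA states (contain an NFA accepting state): {s0}, {s1}, {s1,s3}, {s2}, {s0,s3}, {s1,s2}, {s0,s1,s3}.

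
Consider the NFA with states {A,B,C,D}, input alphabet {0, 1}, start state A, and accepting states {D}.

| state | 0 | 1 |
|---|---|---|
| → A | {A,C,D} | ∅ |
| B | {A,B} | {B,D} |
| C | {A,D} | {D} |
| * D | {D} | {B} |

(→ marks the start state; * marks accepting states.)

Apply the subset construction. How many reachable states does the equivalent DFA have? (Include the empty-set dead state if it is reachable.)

6

Start state of the DFA: {A}.
{A} --0--> {A,C,D}  [new]
{A} --1--> ∅  [new]
{A,C,D} --0--> {A,C,D}  [seen]
{A,C,D} --1--> {B,D}  [new]
∅ --0--> ∅  [seen]
∅ --1--> ∅  [seen]
{B,D} --0--> {A,B,D}  [new]
{B,D} --1--> {B,D}  [seen]
{A,B,D} --0--> {A,B,C,D}  [new]
{A,B,D} --1--> {B,D}  [seen]
{A,B,C,D} --0--> {A,B,C,D}  [seen]
{A,B,C,D} --1--> {B,D}  [seen]
Reachable DFA states: {A}, {A,C,D}, ∅, {B,D}, {A,B,D}, {A,B,C,D}.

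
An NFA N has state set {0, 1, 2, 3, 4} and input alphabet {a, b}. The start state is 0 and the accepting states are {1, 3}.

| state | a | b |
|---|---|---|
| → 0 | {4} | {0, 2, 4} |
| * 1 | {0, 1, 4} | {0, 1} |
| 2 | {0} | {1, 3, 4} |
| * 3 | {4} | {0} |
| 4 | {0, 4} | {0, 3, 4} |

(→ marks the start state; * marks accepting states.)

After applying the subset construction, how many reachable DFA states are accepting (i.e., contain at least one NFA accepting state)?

Start state of the DFA: {0}.
{0} --a--> {4}  [new]
{0} --b--> {0, 2, 4}  [new]
{4} --a--> {0, 4}  [new]
{4} --b--> {0, 3, 4}  [new]
{0, 2, 4} --a--> {0, 4}  [seen]
{0, 2, 4} --b--> {0, 1, 2, 3, 4}  [new]
{0, 4} --a--> {0, 4}  [seen]
{0, 4} --b--> {0, 2, 3, 4}  [new]
{0, 3, 4} --a--> {0, 4}  [seen]
{0, 3, 4} --b--> {0, 2, 3, 4}  [seen]
{0, 1, 2, 3, 4} --a--> {0, 1, 4}  [new]
{0, 1, 2, 3, 4} --b--> {0, 1, 2, 3, 4}  [seen]
{0, 2, 3, 4} --a--> {0, 4}  [seen]
{0, 2, 3, 4} --b--> {0, 1, 2, 3, 4}  [seen]
{0, 1, 4} --a--> {0, 1, 4}  [seen]
{0, 1, 4} --b--> {0, 1, 2, 3, 4}  [seen]
Reachable DFA states: {0}, {4}, {0, 2, 4}, {0, 4}, {0, 3, 4}, {0, 1, 2, 3, 4}, {0, 2, 3, 4}, {0, 1, 4}.
Accepting DFA states (contain an NFA accepting state): {0, 3, 4}, {0, 1, 2, 3, 4}, {0, 2, 3, 4}, {0, 1, 4}.

4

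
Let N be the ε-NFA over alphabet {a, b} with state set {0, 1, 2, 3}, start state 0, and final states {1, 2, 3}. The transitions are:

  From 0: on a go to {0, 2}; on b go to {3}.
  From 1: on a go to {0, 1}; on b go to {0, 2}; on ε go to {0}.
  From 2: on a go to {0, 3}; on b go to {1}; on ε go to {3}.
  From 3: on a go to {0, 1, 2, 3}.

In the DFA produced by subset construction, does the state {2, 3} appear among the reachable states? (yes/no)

no

Start state of the DFA: {0} (ε-closure of the NFA start).
{0} --a--> {0, 2, 3}  [new]
{0} --b--> {3}  [new]
{0, 2, 3} --a--> {0, 1, 2, 3}  [new]
{0, 2, 3} --b--> {0, 1, 3}  [new]
{3} --a--> {0, 1, 2, 3}  [seen]
{3} --b--> ∅  [new]
{0, 1, 2, 3} --a--> {0, 1, 2, 3}  [seen]
{0, 1, 2, 3} --b--> {0, 1, 2, 3}  [seen]
{0, 1, 3} --a--> {0, 1, 2, 3}  [seen]
{0, 1, 3} --b--> {0, 2, 3}  [seen]
∅ --a--> ∅  [seen]
∅ --b--> ∅  [seen]
Reachable DFA states: {0}, {0, 2, 3}, {3}, {0, 1, 2, 3}, {0, 1, 3}, ∅.
{2, 3} is not among them.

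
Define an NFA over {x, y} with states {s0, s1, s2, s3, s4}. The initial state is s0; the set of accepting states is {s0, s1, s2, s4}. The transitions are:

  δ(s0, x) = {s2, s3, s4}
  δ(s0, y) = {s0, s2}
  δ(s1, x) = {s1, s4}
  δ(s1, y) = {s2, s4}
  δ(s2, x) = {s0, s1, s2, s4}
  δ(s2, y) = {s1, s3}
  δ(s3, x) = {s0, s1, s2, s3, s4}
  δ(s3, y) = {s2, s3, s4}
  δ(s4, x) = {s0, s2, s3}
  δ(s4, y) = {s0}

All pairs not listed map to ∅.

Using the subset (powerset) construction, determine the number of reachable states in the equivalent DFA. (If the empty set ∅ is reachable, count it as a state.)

Start state of the DFA: {s0}.
{s0} --x--> {s2, s3, s4}  [new]
{s0} --y--> {s0, s2}  [new]
{s2, s3, s4} --x--> {s0, s1, s2, s3, s4}  [new]
{s2, s3, s4} --y--> {s0, s1, s2, s3, s4}  [seen]
{s0, s2} --x--> {s0, s1, s2, s3, s4}  [seen]
{s0, s2} --y--> {s0, s1, s2, s3}  [new]
{s0, s1, s2, s3, s4} --x--> {s0, s1, s2, s3, s4}  [seen]
{s0, s1, s2, s3, s4} --y--> {s0, s1, s2, s3, s4}  [seen]
{s0, s1, s2, s3} --x--> {s0, s1, s2, s3, s4}  [seen]
{s0, s1, s2, s3} --y--> {s0, s1, s2, s3, s4}  [seen]
Reachable DFA states: {s0}, {s2, s3, s4}, {s0, s2}, {s0, s1, s2, s3, s4}, {s0, s1, s2, s3}.

5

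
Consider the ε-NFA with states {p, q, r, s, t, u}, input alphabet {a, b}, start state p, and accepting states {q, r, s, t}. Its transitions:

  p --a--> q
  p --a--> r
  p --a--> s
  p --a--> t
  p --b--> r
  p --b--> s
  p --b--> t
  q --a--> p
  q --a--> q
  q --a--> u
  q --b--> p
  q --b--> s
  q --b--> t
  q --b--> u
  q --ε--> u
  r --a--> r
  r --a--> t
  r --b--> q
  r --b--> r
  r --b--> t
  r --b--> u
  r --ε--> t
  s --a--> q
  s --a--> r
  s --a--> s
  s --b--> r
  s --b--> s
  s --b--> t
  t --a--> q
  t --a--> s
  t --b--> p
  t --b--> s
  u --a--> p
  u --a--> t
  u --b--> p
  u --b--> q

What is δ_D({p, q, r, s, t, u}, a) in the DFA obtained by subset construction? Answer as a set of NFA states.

δ(p,a) = {q, r, s, t}; δ(q,a) = {p, q, u}; δ(r,a) = {r, t}; δ(s,a) = {q, r, s}; δ(t,a) = {q, s}; δ(u,a) = {p, t}.
Union: {p, q, r, s, t, u}.

{p, q, r, s, t, u}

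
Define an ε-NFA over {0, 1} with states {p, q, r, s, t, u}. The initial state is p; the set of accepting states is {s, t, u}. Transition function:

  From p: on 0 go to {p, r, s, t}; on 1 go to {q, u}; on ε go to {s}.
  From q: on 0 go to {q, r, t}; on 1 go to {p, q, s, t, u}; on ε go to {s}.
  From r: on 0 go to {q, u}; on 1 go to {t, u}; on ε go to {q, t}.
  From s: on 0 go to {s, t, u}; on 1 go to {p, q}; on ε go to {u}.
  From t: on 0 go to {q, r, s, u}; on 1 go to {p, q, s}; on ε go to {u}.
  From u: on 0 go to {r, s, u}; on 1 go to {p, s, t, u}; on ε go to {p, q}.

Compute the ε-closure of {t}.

Begin with {t}.
t →ε {u}; add u.
u →ε {p, q}; add p, q.
q →ε {s}; add s.
ε-closure = {p, q, s, t, u}.

{p, q, s, t, u}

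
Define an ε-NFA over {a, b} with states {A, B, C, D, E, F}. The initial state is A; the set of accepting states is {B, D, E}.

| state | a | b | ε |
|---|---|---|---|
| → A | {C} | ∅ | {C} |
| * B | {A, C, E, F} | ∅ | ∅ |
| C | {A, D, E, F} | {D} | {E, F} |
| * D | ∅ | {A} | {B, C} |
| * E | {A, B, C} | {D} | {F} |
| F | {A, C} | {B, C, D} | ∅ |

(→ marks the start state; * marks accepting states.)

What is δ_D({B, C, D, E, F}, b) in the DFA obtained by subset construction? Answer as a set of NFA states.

{A, B, C, D, E, F}

δ(B,b) = ∅; δ(C,b) = {D}; δ(D,b) = {A}; δ(E,b) = {D}; δ(F,b) = {B, C, D}.
Union: {A, B, C, D}.
ε-closure gives {A, B, C, D, E, F}.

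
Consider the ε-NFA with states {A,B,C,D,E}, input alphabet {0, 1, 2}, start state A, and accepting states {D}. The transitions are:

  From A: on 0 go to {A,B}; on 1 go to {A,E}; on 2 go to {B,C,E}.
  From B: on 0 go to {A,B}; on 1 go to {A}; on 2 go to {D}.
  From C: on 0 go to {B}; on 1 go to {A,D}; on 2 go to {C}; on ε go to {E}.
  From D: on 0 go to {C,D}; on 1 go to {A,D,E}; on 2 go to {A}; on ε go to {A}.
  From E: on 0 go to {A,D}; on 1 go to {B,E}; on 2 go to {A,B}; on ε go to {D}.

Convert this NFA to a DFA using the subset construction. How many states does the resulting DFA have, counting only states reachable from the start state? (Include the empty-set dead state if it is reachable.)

5

Start state of the DFA: {A} (ε-closure of the NFA start).
{A} --0--> {A,B}  [new]
{A} --1--> {A,D,E}  [new]
{A} --2--> {A,B,C,D,E}  [new]
{A,B} --0--> {A,B}  [seen]
{A,B} --1--> {A,D,E}  [seen]
{A,B} --2--> {A,B,C,D,E}  [seen]
{A,D,E} --0--> {A,B,C,D,E}  [seen]
{A,D,E} --1--> {A,B,D,E}  [new]
{A,D,E} --2--> {A,B,C,D,E}  [seen]
{A,B,C,D,E} --0--> {A,B,C,D,E}  [seen]
{A,B,C,D,E} --1--> {A,B,D,E}  [seen]
{A,B,C,D,E} --2--> {A,B,C,D,E}  [seen]
{A,B,D,E} --0--> {A,B,C,D,E}  [seen]
{A,B,D,E} --1--> {A,B,D,E}  [seen]
{A,B,D,E} --2--> {A,B,C,D,E}  [seen]
Reachable DFA states: {A}, {A,B}, {A,D,E}, {A,B,C,D,E}, {A,B,D,E}.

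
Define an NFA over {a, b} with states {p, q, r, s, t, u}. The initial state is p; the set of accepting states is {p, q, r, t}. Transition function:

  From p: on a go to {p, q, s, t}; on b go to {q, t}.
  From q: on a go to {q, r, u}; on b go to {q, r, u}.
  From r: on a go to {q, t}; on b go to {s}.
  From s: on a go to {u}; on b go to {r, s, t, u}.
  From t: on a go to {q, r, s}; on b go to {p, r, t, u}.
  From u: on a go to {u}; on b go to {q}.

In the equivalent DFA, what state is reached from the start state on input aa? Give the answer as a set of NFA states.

Start: {p}.
δ(p,a) = {p, q, s, t}.
Union: {p, q, s, t}.
After a: {p, q, s, t}.
δ(p,a) = {p, q, s, t}; δ(q,a) = {q, r, u}; δ(s,a) = {u}; δ(t,a) = {q, r, s}.
Union: {p, q, r, s, t, u}.
After a: {p, q, r, s, t, u}.

{p, q, r, s, t, u}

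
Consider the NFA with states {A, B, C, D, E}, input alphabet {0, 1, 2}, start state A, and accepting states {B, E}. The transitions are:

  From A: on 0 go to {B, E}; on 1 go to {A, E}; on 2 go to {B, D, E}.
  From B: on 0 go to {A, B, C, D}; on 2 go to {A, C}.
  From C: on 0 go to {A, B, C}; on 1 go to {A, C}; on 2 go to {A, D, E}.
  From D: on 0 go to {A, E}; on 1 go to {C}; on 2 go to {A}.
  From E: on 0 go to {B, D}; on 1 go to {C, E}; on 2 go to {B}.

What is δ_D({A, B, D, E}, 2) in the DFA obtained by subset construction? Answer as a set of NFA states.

{A, B, C, D, E}

δ(A,2) = {B, D, E}; δ(B,2) = {A, C}; δ(D,2) = {A}; δ(E,2) = {B}.
Union: {A, B, C, D, E}.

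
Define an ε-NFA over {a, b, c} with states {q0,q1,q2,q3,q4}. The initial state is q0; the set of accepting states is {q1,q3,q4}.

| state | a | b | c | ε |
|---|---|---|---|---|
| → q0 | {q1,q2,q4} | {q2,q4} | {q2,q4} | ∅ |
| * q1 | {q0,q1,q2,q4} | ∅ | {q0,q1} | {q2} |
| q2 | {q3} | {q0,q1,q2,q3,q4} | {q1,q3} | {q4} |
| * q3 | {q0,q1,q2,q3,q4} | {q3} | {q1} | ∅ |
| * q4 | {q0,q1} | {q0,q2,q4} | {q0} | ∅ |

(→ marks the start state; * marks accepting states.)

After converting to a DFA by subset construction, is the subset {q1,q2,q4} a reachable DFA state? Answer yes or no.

Start state of the DFA: {q0} (ε-closure of the NFA start).
{q0} --a--> {q1,q2,q4}  [new]
{q0} --b--> {q2,q4}  [new]
{q0} --c--> {q2,q4}  [seen]
{q1,q2,q4} --a--> {q0,q1,q2,q3,q4}  [new]
{q1,q2,q4} --b--> {q0,q1,q2,q3,q4}  [seen]
{q1,q2,q4} --c--> {q0,q1,q2,q3,q4}  [seen]
{q2,q4} --a--> {q0,q1,q2,q3,q4}  [seen]
{q2,q4} --b--> {q0,q1,q2,q3,q4}  [seen]
{q2,q4} --c--> {q0,q1,q2,q3,q4}  [seen]
{q0,q1,q2,q3,q4} --a--> {q0,q1,q2,q3,q4}  [seen]
{q0,q1,q2,q3,q4} --b--> {q0,q1,q2,q3,q4}  [seen]
{q0,q1,q2,q3,q4} --c--> {q0,q1,q2,q3,q4}  [seen]
Reachable DFA states: {q0}, {q1,q2,q4}, {q2,q4}, {q0,q1,q2,q3,q4}.
{q1,q2,q4} is among them.

yes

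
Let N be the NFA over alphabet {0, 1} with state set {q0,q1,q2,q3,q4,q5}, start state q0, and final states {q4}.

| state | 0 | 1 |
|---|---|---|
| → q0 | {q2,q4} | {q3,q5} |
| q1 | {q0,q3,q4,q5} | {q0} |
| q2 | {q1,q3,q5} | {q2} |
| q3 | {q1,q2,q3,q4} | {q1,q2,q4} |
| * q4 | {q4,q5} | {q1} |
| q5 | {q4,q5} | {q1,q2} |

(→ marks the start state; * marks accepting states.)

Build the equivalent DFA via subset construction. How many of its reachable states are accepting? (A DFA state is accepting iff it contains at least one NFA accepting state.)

Start state of the DFA: {q0}.
{q0} --0--> {q2,q4}  [new]
{q0} --1--> {q3,q5}  [new]
{q2,q4} --0--> {q1,q3,q4,q5}  [new]
{q2,q4} --1--> {q1,q2}  [new]
{q3,q5} --0--> {q1,q2,q3,q4,q5}  [new]
{q3,q5} --1--> {q1,q2,q4}  [new]
{q1,q3,q4,q5} --0--> {q0,q1,q2,q3,q4,q5}  [new]
{q1,q3,q4,q5} --1--> {q0,q1,q2,q4}  [new]
{q1,q2} --0--> {q0,q1,q3,q4,q5}  [new]
{q1,q2} --1--> {q0,q2}  [new]
{q1,q2,q3,q4,q5} --0--> {q0,q1,q2,q3,q4,q5}  [seen]
{q1,q2,q3,q4,q5} --1--> {q0,q1,q2,q4}  [seen]
{q1,q2,q4} --0--> {q0,q1,q3,q4,q5}  [seen]
{q1,q2,q4} --1--> {q0,q1,q2}  [new]
{q0,q1,q2,q3,q4,q5} --0--> {q0,q1,q2,q3,q4,q5}  [seen]
{q0,q1,q2,q3,q4,q5} --1--> {q0,q1,q2,q3,q4,q5}  [seen]
{q0,q1,q2,q4} --0--> {q0,q1,q2,q3,q4,q5}  [seen]
{q0,q1,q2,q4} --1--> {q0,q1,q2,q3,q5}  [new]
{q0,q1,q3,q4,q5} --0--> {q0,q1,q2,q3,q4,q5}  [seen]
{q0,q1,q3,q4,q5} --1--> {q0,q1,q2,q3,q4,q5}  [seen]
{q0,q2} --0--> {q1,q2,q3,q4,q5}  [seen]
{q0,q2} --1--> {q2,q3,q5}  [new]
{q0,q1,q2} --0--> {q0,q1,q2,q3,q4,q5}  [seen]
{q0,q1,q2} --1--> {q0,q2,q3,q5}  [new]
{q0,q1,q2,q3,q5} --0--> {q0,q1,q2,q3,q4,q5}  [seen]
{q0,q1,q2,q3,q5} --1--> {q0,q1,q2,q3,q4,q5}  [seen]
{q2,q3,q5} --0--> {q1,q2,q3,q4,q5}  [seen]
{q2,q3,q5} --1--> {q1,q2,q4}  [seen]
{q0,q2,q3,q5} --0--> {q1,q2,q3,q4,q5}  [seen]
{q0,q2,q3,q5} --1--> {q1,q2,q3,q4,q5}  [seen]
Reachable DFA states: {q0}, {q2,q4}, {q3,q5}, {q1,q3,q4,q5}, {q1,q2}, {q1,q2,q3,q4,q5}, {q1,q2,q4}, {q0,q1,q2,q3,q4,q5}, {q0,q1,q2,q4}, {q0,q1,q3,q4,q5}, {q0,q2}, {q0,q1,q2}, {q0,q1,q2,q3,q5}, {q2,q3,q5}, {q0,q2,q3,q5}.
Accepting DFA states (contain an NFA accepting state): {q2,q4}, {q1,q3,q4,q5}, {q1,q2,q3,q4,q5}, {q1,q2,q4}, {q0,q1,q2,q3,q4,q5}, {q0,q1,q2,q4}, {q0,q1,q3,q4,q5}.

7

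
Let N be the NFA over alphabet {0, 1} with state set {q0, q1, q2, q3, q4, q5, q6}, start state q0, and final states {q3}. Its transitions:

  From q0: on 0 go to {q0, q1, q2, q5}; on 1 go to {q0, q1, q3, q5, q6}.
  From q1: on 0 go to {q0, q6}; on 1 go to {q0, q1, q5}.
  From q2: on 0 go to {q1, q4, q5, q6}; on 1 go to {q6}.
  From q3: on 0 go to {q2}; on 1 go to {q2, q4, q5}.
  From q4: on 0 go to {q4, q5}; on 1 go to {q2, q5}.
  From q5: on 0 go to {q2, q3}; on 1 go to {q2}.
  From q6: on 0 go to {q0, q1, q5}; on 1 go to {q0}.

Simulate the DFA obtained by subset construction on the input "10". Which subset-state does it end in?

Start: {q0}.
δ(q0,1) = {q0, q1, q3, q5, q6}.
Union: {q0, q1, q3, q5, q6}.
After 1: {q0, q1, q3, q5, q6}.
δ(q0,0) = {q0, q1, q2, q5}; δ(q1,0) = {q0, q6}; δ(q3,0) = {q2}; δ(q5,0) = {q2, q3}; δ(q6,0) = {q0, q1, q5}.
Union: {q0, q1, q2, q3, q5, q6}.
After 0: {q0, q1, q2, q3, q5, q6}.

{q0, q1, q2, q3, q5, q6}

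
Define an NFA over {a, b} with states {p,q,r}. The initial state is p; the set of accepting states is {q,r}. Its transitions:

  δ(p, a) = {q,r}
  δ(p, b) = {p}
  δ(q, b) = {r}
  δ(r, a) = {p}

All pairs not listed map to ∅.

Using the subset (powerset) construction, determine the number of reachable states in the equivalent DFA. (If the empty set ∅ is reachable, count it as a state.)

4

Start state of the DFA: {p}.
{p} --a--> {q,r}  [new]
{p} --b--> {p}  [seen]
{q,r} --a--> {p}  [seen]
{q,r} --b--> {r}  [new]
{r} --a--> {p}  [seen]
{r} --b--> ∅  [new]
∅ --a--> ∅  [seen]
∅ --b--> ∅  [seen]
Reachable DFA states: {p}, {q,r}, {r}, ∅.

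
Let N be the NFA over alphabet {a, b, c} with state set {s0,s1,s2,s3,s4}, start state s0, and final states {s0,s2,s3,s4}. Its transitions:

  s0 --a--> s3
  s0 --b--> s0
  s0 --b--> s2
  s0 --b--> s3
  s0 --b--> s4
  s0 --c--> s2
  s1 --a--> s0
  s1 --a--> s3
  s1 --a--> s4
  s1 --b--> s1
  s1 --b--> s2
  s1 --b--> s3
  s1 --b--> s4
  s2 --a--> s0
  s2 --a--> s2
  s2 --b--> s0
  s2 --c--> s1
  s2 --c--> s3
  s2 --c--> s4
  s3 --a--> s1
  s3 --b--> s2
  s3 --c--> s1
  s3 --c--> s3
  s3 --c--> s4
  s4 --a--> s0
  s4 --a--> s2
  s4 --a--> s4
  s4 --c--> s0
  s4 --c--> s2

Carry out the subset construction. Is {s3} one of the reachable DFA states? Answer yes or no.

Start state of the DFA: {s0}.
{s0} --a--> {s3}  [new]
{s0} --b--> {s0,s2,s3,s4}  [new]
{s0} --c--> {s2}  [new]
{s3} --a--> {s1}  [new]
{s3} --b--> {s2}  [seen]
{s3} --c--> {s1,s3,s4}  [new]
{s0,s2,s3,s4} --a--> {s0,s1,s2,s3,s4}  [new]
{s0,s2,s3,s4} --b--> {s0,s2,s3,s4}  [seen]
{s0,s2,s3,s4} --c--> {s0,s1,s2,s3,s4}  [seen]
{s2} --a--> {s0,s2}  [new]
{s2} --b--> {s0}  [seen]
{s2} --c--> {s1,s3,s4}  [seen]
{s1} --a--> {s0,s3,s4}  [new]
{s1} --b--> {s1,s2,s3,s4}  [new]
{s1} --c--> ∅  [new]
{s1,s3,s4} --a--> {s0,s1,s2,s3,s4}  [seen]
{s1,s3,s4} --b--> {s1,s2,s3,s4}  [seen]
{s1,s3,s4} --c--> {s0,s1,s2,s3,s4}  [seen]
{s0,s1,s2,s3,s4} --a--> {s0,s1,s2,s3,s4}  [seen]
{s0,s1,s2,s3,s4} --b--> {s0,s1,s2,s3,s4}  [seen]
{s0,s1,s2,s3,s4} --c--> {s0,s1,s2,s3,s4}  [seen]
{s0,s2} --a--> {s0,s2,s3}  [new]
{s0,s2} --b--> {s0,s2,s3,s4}  [seen]
{s0,s2} --c--> {s1,s2,s3,s4}  [seen]
{s0,s3,s4} --a--> {s0,s1,s2,s3,s4}  [seen]
{s0,s3,s4} --b--> {s0,s2,s3,s4}  [seen]
{s0,s3,s4} --c--> {s0,s1,s2,s3,s4}  [seen]
{s1,s2,s3,s4} --a--> {s0,s1,s2,s3,s4}  [seen]
{s1,s2,s3,s4} --b--> {s0,s1,s2,s3,s4}  [seen]
{s1,s2,s3,s4} --c--> {s0,s1,s2,s3,s4}  [seen]
∅ --a--> ∅  [seen]
∅ --b--> ∅  [seen]
∅ --c--> ∅  [seen]
{s0,s2,s3} --a--> {s0,s1,s2,s3}  [new]
{s0,s2,s3} --b--> {s0,s2,s3,s4}  [seen]
{s0,s2,s3} --c--> {s1,s2,s3,s4}  [seen]
{s0,s1,s2,s3} --a--> {s0,s1,s2,s3,s4}  [seen]
{s0,s1,s2,s3} --b--> {s0,s1,s2,s3,s4}  [seen]
{s0,s1,s2,s3} --c--> {s1,s2,s3,s4}  [seen]
Reachable DFA states: {s0}, {s3}, {s0,s2,s3,s4}, {s2}, {s1}, {s1,s3,s4}, {s0,s1,s2,s3,s4}, {s0,s2}, {s0,s3,s4}, {s1,s2,s3,s4}, ∅, {s0,s2,s3}, {s0,s1,s2,s3}.
{s3} is among them.

yes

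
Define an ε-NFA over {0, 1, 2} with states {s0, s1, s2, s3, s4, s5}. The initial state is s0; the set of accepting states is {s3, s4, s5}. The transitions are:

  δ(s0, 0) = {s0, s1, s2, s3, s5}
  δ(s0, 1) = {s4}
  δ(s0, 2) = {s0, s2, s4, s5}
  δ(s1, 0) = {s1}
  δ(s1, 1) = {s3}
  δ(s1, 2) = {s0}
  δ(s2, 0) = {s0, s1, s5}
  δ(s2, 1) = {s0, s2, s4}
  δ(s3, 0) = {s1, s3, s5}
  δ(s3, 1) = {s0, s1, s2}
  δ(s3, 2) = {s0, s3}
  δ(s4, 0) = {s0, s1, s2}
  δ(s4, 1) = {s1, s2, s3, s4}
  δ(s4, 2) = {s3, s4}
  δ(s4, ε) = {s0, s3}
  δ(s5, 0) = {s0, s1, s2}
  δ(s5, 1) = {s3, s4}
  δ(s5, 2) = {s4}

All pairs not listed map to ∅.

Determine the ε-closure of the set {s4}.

Begin with {s4}.
s4 →ε {s0, s3}; add s0, s3.
ε-closure = {s0, s3, s4}.

{s0, s3, s4}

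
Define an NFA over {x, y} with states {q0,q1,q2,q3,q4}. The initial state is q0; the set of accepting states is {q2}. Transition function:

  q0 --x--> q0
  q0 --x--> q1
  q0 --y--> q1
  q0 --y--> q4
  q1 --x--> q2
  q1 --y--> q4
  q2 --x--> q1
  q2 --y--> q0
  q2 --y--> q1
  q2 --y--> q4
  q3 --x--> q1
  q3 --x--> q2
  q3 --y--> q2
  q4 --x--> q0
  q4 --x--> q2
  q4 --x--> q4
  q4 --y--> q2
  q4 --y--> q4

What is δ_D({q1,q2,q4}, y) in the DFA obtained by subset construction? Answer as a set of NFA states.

{q0,q1,q2,q4}

δ(q1,y) = {q4}; δ(q2,y) = {q0,q1,q4}; δ(q4,y) = {q2,q4}.
Union: {q0,q1,q2,q4}.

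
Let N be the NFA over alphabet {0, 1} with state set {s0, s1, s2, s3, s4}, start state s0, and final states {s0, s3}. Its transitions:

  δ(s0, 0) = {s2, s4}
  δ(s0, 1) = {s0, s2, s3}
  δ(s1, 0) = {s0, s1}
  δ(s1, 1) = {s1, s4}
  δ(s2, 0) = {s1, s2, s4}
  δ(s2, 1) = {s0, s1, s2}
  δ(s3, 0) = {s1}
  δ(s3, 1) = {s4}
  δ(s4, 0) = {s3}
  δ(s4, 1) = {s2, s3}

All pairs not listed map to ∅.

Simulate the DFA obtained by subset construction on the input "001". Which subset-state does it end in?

{s0, s1, s2, s3, s4}

Start: {s0}.
δ(s0,0) = {s2, s4}.
Union: {s2, s4}.
After 0: {s2, s4}.
δ(s2,0) = {s1, s2, s4}; δ(s4,0) = {s3}.
Union: {s1, s2, s3, s4}.
After 0: {s1, s2, s3, s4}.
δ(s1,1) = {s1, s4}; δ(s2,1) = {s0, s1, s2}; δ(s3,1) = {s4}; δ(s4,1) = {s2, s3}.
Union: {s0, s1, s2, s3, s4}.
After 1: {s0, s1, s2, s3, s4}.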